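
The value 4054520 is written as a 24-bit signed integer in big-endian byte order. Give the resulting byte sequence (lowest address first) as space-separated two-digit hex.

4054520 in hexadecimal, padded to 24 bits, is 0x3DDDF8.
Split into bytes (most-significant first): 3D DD F8.
Big-endian stores the most-significant byte at the lowest address.
So the memory order matches the most-significant-first order: 3D DD F8.

3D DD F8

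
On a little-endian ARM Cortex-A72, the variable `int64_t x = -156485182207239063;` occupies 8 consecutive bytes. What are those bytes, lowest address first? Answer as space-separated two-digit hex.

69 DC EC 4D 8E 0D D4 FD

Two's complement of -156485182207239063 in 64 bits: 156485182207239063 = 0x022BF271B2132397; invert → 0xFDD40D8E4DECDC68; add 1 → 0xFDD40D8E4DECDC69.
Split into bytes (most-significant first): FD D4 0D 8E 4D EC DC 69.
Little-endian: lowest address holds the least-significant byte.
So at ascending addresses the bytes are 69 DC EC 4D 8E 0D D4 FD.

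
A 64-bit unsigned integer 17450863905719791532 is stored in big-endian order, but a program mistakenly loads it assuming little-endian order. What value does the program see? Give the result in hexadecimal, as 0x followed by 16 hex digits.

0xAC2F1D7C43EC2DF2

17450863905719791532 in 64-bit hexadecimal is 0xF22DEC437C1D2FAC.
Stored big-endian, the bytes at ascending addresses are F2 2D EC 43 7C 1D 2F AC.
Read back as little-endian, the first byte is least significant, giving 0xAC2F1D7C43EC2DF2.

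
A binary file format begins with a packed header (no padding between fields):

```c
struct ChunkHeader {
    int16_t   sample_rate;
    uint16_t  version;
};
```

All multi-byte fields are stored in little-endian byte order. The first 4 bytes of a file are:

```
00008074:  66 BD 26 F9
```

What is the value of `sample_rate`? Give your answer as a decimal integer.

`sample_rate` is the first field, at byte offset 0, occupying 2 bytes.
Bytes at offsets 0..1: 66 BD.
Little-endian stores the least-significant byte at the lowest address.
Reassemble most-significant byte first: BD 66 → 0xBD66.
Top bit is set, so as a signed 16-bit value this is 0xBD66 − 2^16 = -17050.

-17050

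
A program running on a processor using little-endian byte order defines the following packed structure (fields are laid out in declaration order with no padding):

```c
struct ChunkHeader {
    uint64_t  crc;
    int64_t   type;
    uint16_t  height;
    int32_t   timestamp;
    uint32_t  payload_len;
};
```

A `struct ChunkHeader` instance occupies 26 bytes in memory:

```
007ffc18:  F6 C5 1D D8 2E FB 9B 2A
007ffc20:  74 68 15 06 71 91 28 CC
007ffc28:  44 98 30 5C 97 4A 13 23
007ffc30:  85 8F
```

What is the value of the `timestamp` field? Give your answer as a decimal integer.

1251433520

`timestamp` follows `crc` (8 B), `type` (8 B), `height` (2 B), so it starts at offset 8 + 8 + 2 = 18 and occupies 4 bytes.
Bytes at offsets 18..21: 30 5C 97 4A.
In little-endian order the low byte comes first in memory.
Reassemble most-significant byte first: 4A 97 5C 30 → 0x4A975C30.
0x4A975C30 = 1251433520.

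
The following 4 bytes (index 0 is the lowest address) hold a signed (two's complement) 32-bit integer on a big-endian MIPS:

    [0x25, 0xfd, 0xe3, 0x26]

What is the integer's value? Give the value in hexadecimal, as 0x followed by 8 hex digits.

0x25FDE326

In big-endian order the high byte comes first in memory.
The bytes are already most-significant first: 0x25FDE326.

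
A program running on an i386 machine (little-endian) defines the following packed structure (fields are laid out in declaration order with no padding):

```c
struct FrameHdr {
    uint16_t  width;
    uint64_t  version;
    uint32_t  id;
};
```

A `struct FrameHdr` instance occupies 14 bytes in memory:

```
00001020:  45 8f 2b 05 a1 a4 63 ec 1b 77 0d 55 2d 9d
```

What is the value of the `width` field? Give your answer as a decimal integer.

`width` is the first field, at byte offset 0, occupying 2 bytes.
Bytes at offsets 0..1: 45 8F.
In little-endian order the low byte comes first in memory.
Reassemble most-significant byte first: 8F 45 → 0x8F45.
0x8F45 = 36677.

36677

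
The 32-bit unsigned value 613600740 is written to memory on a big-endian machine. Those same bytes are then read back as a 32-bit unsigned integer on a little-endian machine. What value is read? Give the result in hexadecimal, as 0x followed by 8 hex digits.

613600740 in 32-bit hexadecimal is 0x2492CDE4.
Stored big-endian, the bytes at ascending addresses are 24 92 CD E4.
Read back as little-endian, the first byte is least significant, giving 0xE4CD9224.

0xE4CD9224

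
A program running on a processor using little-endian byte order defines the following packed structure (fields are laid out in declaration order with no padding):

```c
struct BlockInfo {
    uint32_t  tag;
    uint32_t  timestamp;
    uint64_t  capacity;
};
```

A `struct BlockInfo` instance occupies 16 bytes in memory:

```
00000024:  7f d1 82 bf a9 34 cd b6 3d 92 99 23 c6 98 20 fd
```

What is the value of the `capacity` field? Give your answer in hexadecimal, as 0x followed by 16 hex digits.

`capacity` follows `tag` (4 B), `timestamp` (4 B), so it starts at offset 4 + 4 = 8 and occupies 8 bytes.
Bytes at offsets 8..15: 3D 92 99 23 C6 98 20 FD.
Little-endian stores the least-significant byte at the lowest address.
Reassemble most-significant byte first: FD 20 98 C6 23 99 92 3D → 0xFD2098C62399923D.

0xFD2098C62399923D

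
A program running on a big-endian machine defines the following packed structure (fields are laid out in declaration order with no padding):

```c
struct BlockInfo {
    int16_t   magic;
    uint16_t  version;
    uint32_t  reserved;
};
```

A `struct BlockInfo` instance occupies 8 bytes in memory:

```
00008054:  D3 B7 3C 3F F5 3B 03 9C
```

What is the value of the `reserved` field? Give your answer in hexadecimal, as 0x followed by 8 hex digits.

`reserved` follows `magic` (2 B), `version` (2 B), so it starts at offset 2 + 2 = 4 and occupies 4 bytes.
Bytes at offsets 4..7: F5 3B 03 9C.
In big-endian order the high byte comes first in memory.
The bytes are already most-significant first: 0xF53B039C.

0xF53B039C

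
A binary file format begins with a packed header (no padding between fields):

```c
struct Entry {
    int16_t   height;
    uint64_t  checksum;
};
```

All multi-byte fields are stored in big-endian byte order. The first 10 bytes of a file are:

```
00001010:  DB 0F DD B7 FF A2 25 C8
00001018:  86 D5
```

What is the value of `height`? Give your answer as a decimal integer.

`height` is the first field, at byte offset 0, occupying 2 bytes.
Bytes at offsets 0..1: DB 0F.
Big-endian: lowest address holds the most-significant byte.
The bytes are already most-significant first: 0xDB0F.
Top bit is set, so as a signed 16-bit value this is 0xDB0F − 2^16 = -9457.

-9457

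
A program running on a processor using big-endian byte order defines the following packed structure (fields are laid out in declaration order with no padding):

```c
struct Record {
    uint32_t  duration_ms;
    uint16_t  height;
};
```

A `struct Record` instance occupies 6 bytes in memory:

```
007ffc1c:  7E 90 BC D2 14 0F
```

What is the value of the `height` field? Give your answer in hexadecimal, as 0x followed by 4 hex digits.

`height` follows `duration_ms` (4 bytes), so it starts at byte offset 4 and occupies 2 bytes.
Bytes at offsets 4..5: 14 0F.
Big-endian stores the most-significant byte at the lowest address.
The bytes are already most-significant first: 0x140F.

0x140F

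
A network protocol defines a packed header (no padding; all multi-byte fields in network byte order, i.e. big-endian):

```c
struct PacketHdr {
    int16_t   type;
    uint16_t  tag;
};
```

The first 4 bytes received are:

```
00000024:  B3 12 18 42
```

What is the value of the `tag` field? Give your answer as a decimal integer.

`tag` follows `type` (2 bytes), so it starts at byte offset 2 and occupies 2 bytes.
Bytes at offsets 2..3: 18 42.
Big-endian: lowest address holds the most-significant byte.
The bytes are already most-significant first: 0x1842.
0x1842 = 6210.

6210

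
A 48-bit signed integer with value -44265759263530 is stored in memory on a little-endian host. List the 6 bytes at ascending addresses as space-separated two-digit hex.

D6 B4 24 93 BD D7

Two's complement of -44265759263530 in 48 bits: 44265759263530 = 0x28426CDB4B2A; invert → 0xD7BD9324B4D5; add 1 → 0xD7BD9324B4D6.
Split into bytes (most-significant first): D7 BD 93 24 B4 D6.
In little-endian order the low byte comes first in memory.
So at ascending addresses the bytes are D6 B4 24 93 BD D7.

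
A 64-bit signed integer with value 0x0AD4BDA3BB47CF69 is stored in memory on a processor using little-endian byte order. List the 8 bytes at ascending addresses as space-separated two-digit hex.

69 CF 47 BB A3 BD D4 0A

Split into bytes (most-significant first): 0A D4 BD A3 BB 47 CF 69.
Little-endian stores the least-significant byte at the lowest address.
So at ascending addresses the bytes are 69 CF 47 BB A3 BD D4 0A.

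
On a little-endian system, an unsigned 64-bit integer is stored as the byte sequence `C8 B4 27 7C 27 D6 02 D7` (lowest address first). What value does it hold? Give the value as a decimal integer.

15493181133182973128

Little-endian stores the least-significant byte at the lowest address.
Reassemble most-significant byte first: D7 02 D6 27 7C 27 B4 C8 → 0xD702D6277C27B4C8.
0xD702D6277C27B4C8 = 15493181133182973128.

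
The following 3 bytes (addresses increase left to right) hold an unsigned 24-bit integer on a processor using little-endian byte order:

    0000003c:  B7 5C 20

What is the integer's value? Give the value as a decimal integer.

Little-endian: lowest address holds the least-significant byte.
Reassemble most-significant byte first: 20 5C B7 → 0x205CB7.
0x205CB7 = 2120887.

2120887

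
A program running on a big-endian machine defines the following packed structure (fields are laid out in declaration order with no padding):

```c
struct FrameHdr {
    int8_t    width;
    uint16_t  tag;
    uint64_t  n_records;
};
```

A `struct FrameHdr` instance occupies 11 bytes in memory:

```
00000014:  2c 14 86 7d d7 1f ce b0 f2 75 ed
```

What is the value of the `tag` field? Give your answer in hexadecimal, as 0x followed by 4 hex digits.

0x1486

`tag` follows `width` (1 byte), so it starts at byte offset 1 and occupies 2 bytes.
Bytes at offsets 1..2: 14 86.
Big-endian: lowest address holds the most-significant byte.
The bytes are already most-significant first: 0x1486.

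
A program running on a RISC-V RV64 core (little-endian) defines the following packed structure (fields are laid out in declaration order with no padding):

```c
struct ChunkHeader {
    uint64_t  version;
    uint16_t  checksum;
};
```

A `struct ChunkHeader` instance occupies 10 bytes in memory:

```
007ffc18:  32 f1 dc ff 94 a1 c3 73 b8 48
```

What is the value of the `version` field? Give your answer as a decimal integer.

`version` is the first field, at byte offset 0, occupying 8 bytes.
Bytes at offsets 0..7: 32 F1 DC FF 94 A1 C3 73.
In little-endian order the low byte comes first in memory.
Reassemble most-significant byte first: 73 C3 A1 94 FF DC F1 32 → 0x73C3A194FFDCF132.
0x73C3A194FFDCF132 = 8341688596140192050.

8341688596140192050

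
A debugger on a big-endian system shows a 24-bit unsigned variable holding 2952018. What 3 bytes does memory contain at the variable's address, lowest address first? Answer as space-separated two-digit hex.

2D 0B 52

2952018 in hexadecimal, padded to 24 bits, is 0x2D0B52.
Split into bytes (most-significant first): 2D 0B 52.
In big-endian order the high byte comes first in memory.
So the memory order matches the most-significant-first order: 2D 0B 52.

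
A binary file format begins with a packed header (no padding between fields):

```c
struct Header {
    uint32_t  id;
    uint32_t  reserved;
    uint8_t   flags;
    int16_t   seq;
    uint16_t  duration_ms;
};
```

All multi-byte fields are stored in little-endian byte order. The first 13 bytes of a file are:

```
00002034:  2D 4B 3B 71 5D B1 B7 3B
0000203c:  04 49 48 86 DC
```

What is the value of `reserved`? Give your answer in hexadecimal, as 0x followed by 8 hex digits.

`reserved` follows `id` (4 bytes), so it starts at byte offset 4 and occupies 4 bytes.
Bytes at offsets 4..7: 5D B1 B7 3B.
Little-endian stores the least-significant byte at the lowest address.
Reassemble most-significant byte first: 3B B7 B1 5D → 0x3BB7B15D.

0x3BB7B15D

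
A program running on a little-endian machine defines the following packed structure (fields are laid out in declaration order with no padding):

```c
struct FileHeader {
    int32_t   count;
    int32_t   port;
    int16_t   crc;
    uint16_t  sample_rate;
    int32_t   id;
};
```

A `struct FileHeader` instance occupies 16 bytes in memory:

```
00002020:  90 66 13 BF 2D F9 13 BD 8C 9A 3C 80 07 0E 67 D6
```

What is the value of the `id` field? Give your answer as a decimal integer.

`id` follows `count` (4 B), `port` (4 B), `crc` (2 B), `sample_rate` (2 B), so it starts at offset 4 + 4 + 2 + 2 = 12 and occupies 4 bytes.
Bytes at offsets 12..15: 07 0E 67 D6.
In little-endian order the low byte comes first in memory.
Reassemble most-significant byte first: D6 67 0E 07 → 0xD6670E07.
Top bit is set, so as a signed 32-bit value this is 0xD6670E07 − 2^32 = -697889273.

-697889273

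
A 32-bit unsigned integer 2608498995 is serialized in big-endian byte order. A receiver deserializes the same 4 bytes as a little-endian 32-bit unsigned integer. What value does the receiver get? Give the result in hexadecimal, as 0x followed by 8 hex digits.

2608498995 in 32-bit hexadecimal is 0x9B7A8933.
Stored big-endian, the bytes at ascending addresses are 9B 7A 89 33.
Read back as little-endian, the first byte is least significant, giving 0x33897A9B.

0x33897A9B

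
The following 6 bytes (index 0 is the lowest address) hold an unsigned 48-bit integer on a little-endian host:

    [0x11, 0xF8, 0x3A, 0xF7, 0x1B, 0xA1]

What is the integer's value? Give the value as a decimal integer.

177141484025873

Little-endian: lowest address holds the least-significant byte.
Reassemble most-significant byte first: A1 1B F7 3A F8 11 → 0xA11BF73AF811.
0xA11BF73AF811 = 177141484025873.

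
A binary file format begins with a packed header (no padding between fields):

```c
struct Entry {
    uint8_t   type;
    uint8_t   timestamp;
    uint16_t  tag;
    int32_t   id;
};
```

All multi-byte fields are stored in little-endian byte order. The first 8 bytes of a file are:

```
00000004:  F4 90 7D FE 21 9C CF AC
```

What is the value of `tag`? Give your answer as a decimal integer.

`tag` follows `type` (1 B), `timestamp` (1 B), so it starts at offset 1 + 1 = 2 and occupies 2 bytes.
Bytes at offsets 2..3: 7D FE.
Little-endian stores the least-significant byte at the lowest address.
Reassemble most-significant byte first: FE 7D → 0xFE7D.
0xFE7D = 65149.

65149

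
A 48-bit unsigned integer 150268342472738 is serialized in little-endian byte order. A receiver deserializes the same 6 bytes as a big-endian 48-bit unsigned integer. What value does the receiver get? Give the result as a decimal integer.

38002610121608

150268342472738 in 48-bit hexadecimal is 0x88AB132C9022.
Stored little-endian, the bytes at ascending addresses are 22 90 2C 13 AB 88.
Read back as big-endian, the last byte is least significant, giving 0x22902C13AB88.
0x22902C13AB88 = 38002610121608.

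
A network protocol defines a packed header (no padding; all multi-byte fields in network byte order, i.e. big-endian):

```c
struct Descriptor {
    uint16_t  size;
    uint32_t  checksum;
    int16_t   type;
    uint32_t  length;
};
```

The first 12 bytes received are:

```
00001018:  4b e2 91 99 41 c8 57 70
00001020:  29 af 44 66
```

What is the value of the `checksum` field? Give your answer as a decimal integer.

`checksum` follows `size` (2 bytes), so it starts at byte offset 2 and occupies 4 bytes.
Bytes at offsets 2..5: 91 99 41 C8.
In big-endian order the high byte comes first in memory.
The bytes are already most-significant first: 0x919941C8.
0x919941C8 = 2442740168.

2442740168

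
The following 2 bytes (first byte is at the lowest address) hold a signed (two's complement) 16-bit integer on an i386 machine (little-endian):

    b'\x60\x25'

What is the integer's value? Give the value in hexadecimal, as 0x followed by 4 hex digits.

0x2560

In little-endian order the low byte comes first in memory.
Reassemble most-significant byte first: 25 60 → 0x2560.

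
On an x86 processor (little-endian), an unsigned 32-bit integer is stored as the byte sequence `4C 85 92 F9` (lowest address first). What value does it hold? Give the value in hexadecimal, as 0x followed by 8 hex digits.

Little-endian stores the least-significant byte at the lowest address.
Reassemble most-significant byte first: F9 92 85 4C → 0xF992854C.

0xF992854C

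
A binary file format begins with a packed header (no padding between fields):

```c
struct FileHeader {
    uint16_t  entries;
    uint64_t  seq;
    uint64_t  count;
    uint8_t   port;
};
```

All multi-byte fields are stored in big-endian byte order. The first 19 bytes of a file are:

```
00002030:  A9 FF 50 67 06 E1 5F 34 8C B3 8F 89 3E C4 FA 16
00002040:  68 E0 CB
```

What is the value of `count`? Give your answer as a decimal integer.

10342867034963339488

`count` follows `entries` (2 B), `seq` (8 B), so it starts at offset 2 + 8 = 10 and occupies 8 bytes.
Bytes at offsets 10..17: 8F 89 3E C4 FA 16 68 E0.
Big-endian: lowest address holds the most-significant byte.
The bytes are already most-significant first: 0x8F893EC4FA1668E0.
0x8F893EC4FA1668E0 = 10342867034963339488.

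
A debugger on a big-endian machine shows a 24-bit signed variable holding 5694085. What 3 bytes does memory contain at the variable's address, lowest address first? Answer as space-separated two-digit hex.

56 E2 85

5694085 in hexadecimal, padded to 24 bits, is 0x56E285.
Split into bytes (most-significant first): 56 E2 85.
Big-endian: lowest address holds the most-significant byte.
So the memory order matches the most-significant-first order: 56 E2 85.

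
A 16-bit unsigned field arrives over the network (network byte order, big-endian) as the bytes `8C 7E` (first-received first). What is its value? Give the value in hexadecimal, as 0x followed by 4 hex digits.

0x8C7E

In big-endian order the high byte comes first in memory.
The bytes are already most-significant first: 0x8C7E.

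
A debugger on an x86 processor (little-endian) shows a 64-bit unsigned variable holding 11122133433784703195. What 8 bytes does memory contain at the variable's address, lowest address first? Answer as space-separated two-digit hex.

DB 98 3B 31 6E C1 59 9A

11122133433784703195 in hexadecimal, padded to 64 bits, is 0x9A59C16E313B98DB.
Split into bytes (most-significant first): 9A 59 C1 6E 31 3B 98 DB.
Little-endian: lowest address holds the least-significant byte.
So at ascending addresses the bytes are DB 98 3B 31 6E C1 59 9A.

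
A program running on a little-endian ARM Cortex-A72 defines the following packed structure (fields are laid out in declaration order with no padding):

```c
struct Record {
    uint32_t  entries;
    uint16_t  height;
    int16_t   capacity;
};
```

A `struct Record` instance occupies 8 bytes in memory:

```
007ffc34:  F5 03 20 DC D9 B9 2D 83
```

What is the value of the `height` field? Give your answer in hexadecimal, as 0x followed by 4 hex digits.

0xB9D9

`height` follows `entries` (4 bytes), so it starts at byte offset 4 and occupies 2 bytes.
Bytes at offsets 4..5: D9 B9.
In little-endian order the low byte comes first in memory.
Reassemble most-significant byte first: B9 D9 → 0xB9D9.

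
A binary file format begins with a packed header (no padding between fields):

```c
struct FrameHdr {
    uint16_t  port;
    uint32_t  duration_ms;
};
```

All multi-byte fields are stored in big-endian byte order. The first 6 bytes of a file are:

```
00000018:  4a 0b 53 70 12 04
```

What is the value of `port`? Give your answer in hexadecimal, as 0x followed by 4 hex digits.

0x4A0B

`port` is the first field, at byte offset 0, occupying 2 bytes.
Bytes at offsets 0..1: 4A 0B.
Big-endian stores the most-significant byte at the lowest address.
The bytes are already most-significant first: 0x4A0B.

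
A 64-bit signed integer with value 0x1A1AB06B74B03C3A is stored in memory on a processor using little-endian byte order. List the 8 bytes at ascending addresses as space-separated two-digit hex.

3A 3C B0 74 6B B0 1A 1A

Split into bytes (most-significant first): 1A 1A B0 6B 74 B0 3C 3A.
Little-endian stores the least-significant byte at the lowest address.
So at ascending addresses the bytes are 3A 3C B0 74 6B B0 1A 1A.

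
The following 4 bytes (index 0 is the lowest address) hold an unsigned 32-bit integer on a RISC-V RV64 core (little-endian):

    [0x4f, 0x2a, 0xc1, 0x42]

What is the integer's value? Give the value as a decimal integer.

1119955535

In little-endian order the low byte comes first in memory.
Reassemble most-significant byte first: 42 C1 2A 4F → 0x42C12A4F.
0x42C12A4F = 1119955535.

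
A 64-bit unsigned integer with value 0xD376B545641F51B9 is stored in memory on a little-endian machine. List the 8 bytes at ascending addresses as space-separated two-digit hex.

Split into bytes (most-significant first): D3 76 B5 45 64 1F 51 B9.
Little-endian: lowest address holds the least-significant byte.
So at ascending addresses the bytes are B9 51 1F 64 45 B5 76 D3.

B9 51 1F 64 45 B5 76 D3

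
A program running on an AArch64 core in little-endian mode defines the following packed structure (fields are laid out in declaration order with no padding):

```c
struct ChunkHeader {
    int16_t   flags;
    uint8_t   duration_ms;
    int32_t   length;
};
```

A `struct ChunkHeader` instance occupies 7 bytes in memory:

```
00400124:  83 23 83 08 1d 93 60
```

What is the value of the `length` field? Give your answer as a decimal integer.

`length` follows `flags` (2 B), `duration_ms` (1 B), so it starts at offset 2 + 1 = 3 and occupies 4 bytes.
Bytes at offsets 3..6: 08 1D 93 60.
Little-endian stores the least-significant byte at the lowest address.
Reassemble most-significant byte first: 60 93 1D 08 → 0x60931D08.
0x60931D08 = 1620253960.

1620253960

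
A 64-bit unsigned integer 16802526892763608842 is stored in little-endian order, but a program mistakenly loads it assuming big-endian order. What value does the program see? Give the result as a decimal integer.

16802526892763608842 in 64-bit hexadecimal is 0xE92E912F741F770A.
Stored little-endian, the bytes at ascending addresses are 0A 77 1F 74 2F 91 2E E9.
Read back as big-endian, the last byte is least significant, giving 0x0A771F742F912EE9.
0x0A771F742F912EE9 = 754106046482558697.

754106046482558697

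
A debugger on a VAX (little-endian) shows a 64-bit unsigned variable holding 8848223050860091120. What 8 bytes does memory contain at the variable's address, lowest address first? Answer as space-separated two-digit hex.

F0 56 F0 1F FC 33 CB 7A

8848223050860091120 in hexadecimal, padded to 64 bits, is 0x7ACB33FC1FF056F0.
Split into bytes (most-significant first): 7A CB 33 FC 1F F0 56 F0.
Little-endian: lowest address holds the least-significant byte.
So at ascending addresses the bytes are F0 56 F0 1F FC 33 CB 7A.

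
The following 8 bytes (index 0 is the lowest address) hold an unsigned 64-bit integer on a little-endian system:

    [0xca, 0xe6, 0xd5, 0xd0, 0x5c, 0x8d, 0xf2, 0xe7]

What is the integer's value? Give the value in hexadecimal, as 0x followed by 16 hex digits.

0xE7F28D5CD0D5E6CA

Little-endian stores the least-significant byte at the lowest address.
Reassemble most-significant byte first: E7 F2 8D 5C D0 D5 E6 CA → 0xE7F28D5CD0D5E6CA.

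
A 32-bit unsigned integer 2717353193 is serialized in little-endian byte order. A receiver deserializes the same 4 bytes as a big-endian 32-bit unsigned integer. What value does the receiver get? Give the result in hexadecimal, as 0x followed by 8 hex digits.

2717353193 in 32-bit hexadecimal is 0xA1F784E9.
Stored little-endian, the bytes at ascending addresses are E9 84 F7 A1.
Read back as big-endian, the last byte is least significant, giving 0xE984F7A1.

0xE984F7A1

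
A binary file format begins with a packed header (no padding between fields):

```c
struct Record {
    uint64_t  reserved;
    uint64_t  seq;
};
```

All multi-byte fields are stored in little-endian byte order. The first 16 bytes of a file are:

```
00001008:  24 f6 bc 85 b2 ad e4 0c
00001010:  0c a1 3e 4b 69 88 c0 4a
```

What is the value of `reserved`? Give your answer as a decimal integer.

929058405404702244

`reserved` is the first field, at byte offset 0, occupying 8 bytes.
Bytes at offsets 0..7: 24 F6 BC 85 B2 AD E4 0C.
Little-endian: lowest address holds the least-significant byte.
Reassemble most-significant byte first: 0C E4 AD B2 85 BC F6 24 → 0x0CE4ADB285BCF624.
0x0CE4ADB285BCF624 = 929058405404702244.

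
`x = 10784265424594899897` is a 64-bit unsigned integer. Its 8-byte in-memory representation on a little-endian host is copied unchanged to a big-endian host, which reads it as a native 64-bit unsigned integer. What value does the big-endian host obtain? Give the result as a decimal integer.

10784265424594899897 in 64-bit hexadecimal is 0x95A96844248193B9.
Stored little-endian, the bytes at ascending addresses are B9 93 81 24 44 68 A9 95.
Read back as big-endian, the last byte is least significant, giving 0xB99381244468A995.
0xB99381244468A995 = 13372173711359650197.

13372173711359650197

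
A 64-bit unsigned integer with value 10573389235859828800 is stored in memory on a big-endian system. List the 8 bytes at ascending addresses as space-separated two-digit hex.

92 BC 39 7D 63 5D 30 40

10573389235859828800 in hexadecimal, padded to 64 bits, is 0x92BC397D635D3040.
Split into bytes (most-significant first): 92 BC 39 7D 63 5D 30 40.
Big-endian: lowest address holds the most-significant byte.
So the memory order matches the most-significant-first order: 92 BC 39 7D 63 5D 30 40.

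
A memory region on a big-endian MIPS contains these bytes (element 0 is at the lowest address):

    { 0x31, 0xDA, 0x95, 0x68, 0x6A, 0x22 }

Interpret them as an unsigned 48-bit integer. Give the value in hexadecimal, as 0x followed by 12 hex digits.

In big-endian order the high byte comes first in memory.
The bytes are already most-significant first: 0x31DA95686A22.

0x31DA95686A22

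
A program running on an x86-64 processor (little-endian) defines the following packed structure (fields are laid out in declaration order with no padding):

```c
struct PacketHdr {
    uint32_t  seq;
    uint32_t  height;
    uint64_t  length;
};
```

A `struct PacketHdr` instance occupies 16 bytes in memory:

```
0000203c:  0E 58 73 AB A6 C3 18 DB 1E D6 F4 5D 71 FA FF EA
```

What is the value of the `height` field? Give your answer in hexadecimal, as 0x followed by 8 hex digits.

`height` follows `seq` (4 bytes), so it starts at byte offset 4 and occupies 4 bytes.
Bytes at offsets 4..7: A6 C3 18 DB.
Little-endian stores the least-significant byte at the lowest address.
Reassemble most-significant byte first: DB 18 C3 A6 → 0xDB18C3A6.

0xDB18C3A6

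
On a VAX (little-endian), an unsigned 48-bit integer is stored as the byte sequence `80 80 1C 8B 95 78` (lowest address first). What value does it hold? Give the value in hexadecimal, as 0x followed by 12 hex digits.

Little-endian: lowest address holds the least-significant byte.
Reassemble most-significant byte first: 78 95 8B 1C 80 80 → 0x78958B1C8080.

0x78958B1C8080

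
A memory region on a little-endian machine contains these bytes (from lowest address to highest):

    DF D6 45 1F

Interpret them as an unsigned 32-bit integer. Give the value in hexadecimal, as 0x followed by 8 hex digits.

Little-endian stores the least-significant byte at the lowest address.
Reassemble most-significant byte first: 1F 45 D6 DF → 0x1F45D6DF.

0x1F45D6DF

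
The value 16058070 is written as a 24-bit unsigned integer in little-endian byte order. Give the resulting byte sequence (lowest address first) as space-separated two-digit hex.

D6 06 F5

16058070 in hexadecimal, padded to 24 bits, is 0xF506D6.
Split into bytes (most-significant first): F5 06 D6.
In little-endian order the low byte comes first in memory.
So at ascending addresses the bytes are D6 06 F5.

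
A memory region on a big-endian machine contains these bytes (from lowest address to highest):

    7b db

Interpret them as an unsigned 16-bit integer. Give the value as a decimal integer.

31707

Big-endian stores the most-significant byte at the lowest address.
The bytes are already most-significant first: 0x7BDB.
0x7BDB = 31707.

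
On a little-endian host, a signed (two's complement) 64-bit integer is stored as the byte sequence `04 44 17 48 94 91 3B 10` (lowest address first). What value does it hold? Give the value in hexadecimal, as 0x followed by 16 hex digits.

Little-endian: lowest address holds the least-significant byte.
Reassemble most-significant byte first: 10 3B 91 94 48 17 44 04 → 0x103B919448174404.

0x103B919448174404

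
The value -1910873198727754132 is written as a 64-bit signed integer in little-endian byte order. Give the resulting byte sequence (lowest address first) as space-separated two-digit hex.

6C 8E 04 33 F3 36 7B E5

Two's complement of -1910873198727754132 in 64 bits: 1910873198727754132 = 0x1A84C90CCCFB7194; invert → 0xE57B36F333048E6B; add 1 → 0xE57B36F333048E6C.
Split into bytes (most-significant first): E5 7B 36 F3 33 04 8E 6C.
Little-endian: lowest address holds the least-significant byte.
So at ascending addresses the bytes are 6C 8E 04 33 F3 36 7B E5.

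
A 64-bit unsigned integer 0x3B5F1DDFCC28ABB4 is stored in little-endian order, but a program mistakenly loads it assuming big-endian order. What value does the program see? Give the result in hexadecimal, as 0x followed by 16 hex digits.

0xB4AB28CCDF1D5F3B

Stored little-endian, the bytes at ascending addresses are B4 AB 28 CC DF 1D 5F 3B.
Read back as big-endian, the last byte is least significant, giving 0xB4AB28CCDF1D5F3B.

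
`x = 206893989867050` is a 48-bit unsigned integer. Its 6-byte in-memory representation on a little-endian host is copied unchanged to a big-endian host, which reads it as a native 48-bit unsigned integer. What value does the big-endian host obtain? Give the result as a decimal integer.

46930122124220

206893989867050 in 48-bit hexadecimal is 0xBC2B42C5AE2A.
Stored little-endian, the bytes at ascending addresses are 2A AE C5 42 2B BC.
Read back as big-endian, the last byte is least significant, giving 0x2AAEC5422BBC.
0x2AAEC5422BBC = 46930122124220.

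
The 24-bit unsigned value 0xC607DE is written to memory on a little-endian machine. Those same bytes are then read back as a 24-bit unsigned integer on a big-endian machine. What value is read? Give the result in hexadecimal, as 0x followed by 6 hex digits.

Stored little-endian, the bytes at ascending addresses are DE 07 C6.
Read back as big-endian, the last byte is least significant, giving 0xDE07C6.

0xDE07C6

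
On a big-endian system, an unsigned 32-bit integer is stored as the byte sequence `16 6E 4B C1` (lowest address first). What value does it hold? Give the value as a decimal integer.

Big-endian: lowest address holds the most-significant byte.
The bytes are already most-significant first: 0x166E4BC1.
0x166E4BC1 = 376327105.

376327105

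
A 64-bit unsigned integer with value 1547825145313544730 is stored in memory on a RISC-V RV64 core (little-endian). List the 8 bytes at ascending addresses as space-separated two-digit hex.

1A CA D4 D8 C4 FA 7A 15

1547825145313544730 in hexadecimal, padded to 64 bits, is 0x157AFAC4D8D4CA1A.
Split into bytes (most-significant first): 15 7A FA C4 D8 D4 CA 1A.
Little-endian stores the least-significant byte at the lowest address.
So at ascending addresses the bytes are 1A CA D4 D8 C4 FA 7A 15.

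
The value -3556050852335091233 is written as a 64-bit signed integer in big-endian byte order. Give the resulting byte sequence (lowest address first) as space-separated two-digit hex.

CE A6 5E 97 2F 57 81 DF

Two's complement of -3556050852335091233 in 64 bits: 3556050852335091233 = 0x3159A168D0A87E21; invert → 0xCEA65E972F5781DE; add 1 → 0xCEA65E972F5781DF.
Split into bytes (most-significant first): CE A6 5E 97 2F 57 81 DF.
Big-endian stores the most-significant byte at the lowest address.
So the memory order matches the most-significant-first order: CE A6 5E 97 2F 57 81 DF.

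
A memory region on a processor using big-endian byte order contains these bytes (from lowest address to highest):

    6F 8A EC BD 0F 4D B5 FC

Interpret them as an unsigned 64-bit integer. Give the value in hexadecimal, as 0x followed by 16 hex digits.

Big-endian stores the most-significant byte at the lowest address.
The bytes are already most-significant first: 0x6F8AECBD0F4DB5FC.

0x6F8AECBD0F4DB5FC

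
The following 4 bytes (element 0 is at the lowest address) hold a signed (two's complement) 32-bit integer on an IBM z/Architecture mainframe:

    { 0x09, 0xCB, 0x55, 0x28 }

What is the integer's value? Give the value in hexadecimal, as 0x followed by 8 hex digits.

Big-endian: lowest address holds the most-significant byte.
The bytes are already most-significant first: 0x09CB5528.

0x09CB5528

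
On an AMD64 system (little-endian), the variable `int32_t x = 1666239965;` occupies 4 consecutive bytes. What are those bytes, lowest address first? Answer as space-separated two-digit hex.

DD CD 50 63

1666239965 in hexadecimal, padded to 32 bits, is 0x6350CDDD.
Split into bytes (most-significant first): 63 50 CD DD.
In little-endian order the low byte comes first in memory.
So at ascending addresses the bytes are DD CD 50 63.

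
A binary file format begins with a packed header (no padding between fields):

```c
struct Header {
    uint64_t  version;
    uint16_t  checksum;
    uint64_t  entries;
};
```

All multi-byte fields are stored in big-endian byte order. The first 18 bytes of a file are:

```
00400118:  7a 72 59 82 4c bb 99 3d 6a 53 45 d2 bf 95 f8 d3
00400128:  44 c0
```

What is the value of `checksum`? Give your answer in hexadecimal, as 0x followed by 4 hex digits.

0x6A53

`checksum` follows `version` (8 bytes), so it starts at byte offset 8 and occupies 2 bytes.
Bytes at offsets 8..9: 6A 53.
Big-endian: lowest address holds the most-significant byte.
The bytes are already most-significant first: 0x6A53.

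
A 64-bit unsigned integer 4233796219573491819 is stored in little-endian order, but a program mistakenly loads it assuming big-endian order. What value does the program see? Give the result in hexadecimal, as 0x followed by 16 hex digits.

0x6BD811E73A77C13A

4233796219573491819 in 64-bit hexadecimal is 0x3AC1773AE711D86B.
Stored little-endian, the bytes at ascending addresses are 6B D8 11 E7 3A 77 C1 3A.
Read back as big-endian, the last byte is least significant, giving 0x6BD811E73A77C13A.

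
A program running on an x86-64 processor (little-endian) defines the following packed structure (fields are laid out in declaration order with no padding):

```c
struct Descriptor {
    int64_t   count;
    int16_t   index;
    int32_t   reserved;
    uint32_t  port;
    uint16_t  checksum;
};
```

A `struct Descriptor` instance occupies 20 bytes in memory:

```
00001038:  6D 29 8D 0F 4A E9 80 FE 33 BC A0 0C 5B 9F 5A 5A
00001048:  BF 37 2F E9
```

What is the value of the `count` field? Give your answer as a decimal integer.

`count` is the first field, at byte offset 0, occupying 8 bytes.
Bytes at offsets 0..7: 6D 29 8D 0F 4A E9 80 FE.
Little-endian stores the least-significant byte at the lowest address.
Reassemble most-significant byte first: FE 80 E9 4A 0F 8D 29 6D → 0xFE80E94A0F8D296D.
Top bit is set, so as a signed 64-bit value this is 0xFE80E94A0F8D296D − 2^64 = -107829886759130771.

-107829886759130771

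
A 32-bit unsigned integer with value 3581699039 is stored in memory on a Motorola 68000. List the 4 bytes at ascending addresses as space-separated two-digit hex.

3581699039 in hexadecimal, padded to 32 bits, is 0xD57C63DF.
Split into bytes (most-significant first): D5 7C 63 DF.
Big-endian: lowest address holds the most-significant byte.
So the memory order matches the most-significant-first order: D5 7C 63 DF.

D5 7C 63 DF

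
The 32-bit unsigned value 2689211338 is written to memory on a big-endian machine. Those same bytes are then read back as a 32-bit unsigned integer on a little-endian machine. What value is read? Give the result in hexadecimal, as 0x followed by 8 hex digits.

0xCA1B4AA0

2689211338 in 32-bit hexadecimal is 0xA04A1BCA.
Stored big-endian, the bytes at ascending addresses are A0 4A 1B CA.
Read back as little-endian, the first byte is least significant, giving 0xCA1B4AA0.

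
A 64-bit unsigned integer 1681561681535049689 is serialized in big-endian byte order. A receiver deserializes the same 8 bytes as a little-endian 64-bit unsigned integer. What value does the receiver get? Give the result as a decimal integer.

15645450849044092439

1681561681535049689 in 64-bit hexadecimal is 0x17561B70A7CE1FD9.
Stored big-endian, the bytes at ascending addresses are 17 56 1B 70 A7 CE 1F D9.
Read back as little-endian, the first byte is least significant, giving 0xD91FCEA7701B5617.
0xD91FCEA7701B5617 = 15645450849044092439.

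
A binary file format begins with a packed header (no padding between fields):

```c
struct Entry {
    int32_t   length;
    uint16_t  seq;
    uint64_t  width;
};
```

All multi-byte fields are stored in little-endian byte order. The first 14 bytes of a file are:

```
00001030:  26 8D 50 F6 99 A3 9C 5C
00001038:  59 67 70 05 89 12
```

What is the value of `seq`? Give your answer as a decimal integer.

41881

`seq` follows `length` (4 bytes), so it starts at byte offset 4 and occupies 2 bytes.
Bytes at offsets 4..5: 99 A3.
In little-endian order the low byte comes first in memory.
Reassemble most-significant byte first: A3 99 → 0xA399.
0xA399 = 41881.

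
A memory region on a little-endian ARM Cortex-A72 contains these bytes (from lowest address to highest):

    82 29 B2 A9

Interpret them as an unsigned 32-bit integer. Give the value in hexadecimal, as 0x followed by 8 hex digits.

0xA9B22982

In little-endian order the low byte comes first in memory.
Reassemble most-significant byte first: A9 B2 29 82 → 0xA9B22982.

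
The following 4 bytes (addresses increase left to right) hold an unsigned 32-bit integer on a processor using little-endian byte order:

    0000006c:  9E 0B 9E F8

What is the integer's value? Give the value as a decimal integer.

Little-endian stores the least-significant byte at the lowest address.
Reassemble most-significant byte first: F8 9E 0B 9E → 0xF89E0B9E.
0xF89E0B9E = 4171107230.

4171107230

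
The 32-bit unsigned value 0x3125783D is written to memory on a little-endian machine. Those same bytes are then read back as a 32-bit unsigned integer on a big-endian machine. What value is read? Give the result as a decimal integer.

Stored little-endian, the bytes at ascending addresses are 3D 78 25 31.
Read back as big-endian, the last byte is least significant, giving 0x3D782531.
0x3D782531 = 1031284017.

1031284017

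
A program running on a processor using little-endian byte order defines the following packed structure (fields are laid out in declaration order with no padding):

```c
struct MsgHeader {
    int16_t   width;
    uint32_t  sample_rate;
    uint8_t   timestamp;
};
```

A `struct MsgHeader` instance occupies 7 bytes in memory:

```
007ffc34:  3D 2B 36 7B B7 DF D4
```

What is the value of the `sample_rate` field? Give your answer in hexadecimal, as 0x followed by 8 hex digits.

0xDFB77B36

`sample_rate` follows `width` (2 bytes), so it starts at byte offset 2 and occupies 4 bytes.
Bytes at offsets 2..5: 36 7B B7 DF.
In little-endian order the low byte comes first in memory.
Reassemble most-significant byte first: DF B7 7B 36 → 0xDFB77B36.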